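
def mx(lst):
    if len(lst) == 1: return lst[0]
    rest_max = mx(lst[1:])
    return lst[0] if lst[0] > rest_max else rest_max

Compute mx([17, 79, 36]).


mx([17, 79, 36]): compare 17 with mx([79, 36])
mx([79, 36]): compare 79 with mx([36])
mx([36]) = 36  (base case)
Compare 79 with 36 -> 79
Compare 17 with 79 -> 79

79


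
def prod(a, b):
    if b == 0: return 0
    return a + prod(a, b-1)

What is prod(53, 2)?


prod(53, 2) = 53 + prod(53, 1)
prod(53, 1) = 53 + prod(53, 0)
prod(53, 0) = 0  (base case)
Total: 53 + 53 + 0 = 106

106


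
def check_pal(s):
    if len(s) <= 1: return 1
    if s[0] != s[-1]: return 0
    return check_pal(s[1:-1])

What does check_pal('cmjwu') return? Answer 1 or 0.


check_pal('cmjwu'): s[0]='c' != s[-1]='u' -> return 0
Result: 0 (not a palindrome)

0


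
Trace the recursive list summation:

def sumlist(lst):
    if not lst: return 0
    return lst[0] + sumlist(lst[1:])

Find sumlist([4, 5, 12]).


sumlist([4, 5, 12]) = 4 + sumlist([5, 12])
sumlist([5, 12]) = 5 + sumlist([12])
sumlist([12]) = 12 + sumlist([])
sumlist([]) = 0  (base case)
Total: 4 + 5 + 12 + 0 = 21

21


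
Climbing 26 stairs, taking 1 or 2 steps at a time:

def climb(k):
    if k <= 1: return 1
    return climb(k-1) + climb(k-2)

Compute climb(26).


Building up from base cases:
climb(0) = 1
climb(1) = 1
climb(2) = climb(1) + climb(0) = 1 + 1 = 2
climb(3) = climb(2) + climb(1) = 2 + 1 = 3
climb(4) = climb(3) + climb(2) = 3 + 2 = 5
climb(5) = climb(4) + climb(3) = 5 + 3 = 8
climb(6) = climb(5) + climb(4) = 8 + 5 = 13
climb(7) = climb(6) + climb(5) = 13 + 8 = 21
climb(8) = climb(7) + climb(6) = 21 + 13 = 34
climb(9) = climb(8) + climb(7) = 34 + 21 = 55
climb(10) = climb(9) + climb(8) = 55 + 34 = 89
climb(11) = climb(10) + climb(9) = 89 + 55 = 144
climb(12) = climb(11) + climb(10) = 144 + 89 = 233
climb(13) = climb(12) + climb(11) = 233 + 144 = 377
climb(14) = climb(13) + climb(12) = 377 + 233 = 610
climb(15) = climb(14) + climb(13) = 610 + 377 = 987
climb(16) = climb(15) + climb(14) = 987 + 610 = 1597
climb(17) = climb(16) + climb(15) = 1597 + 987 = 2584
climb(18) = climb(17) + climb(16) = 2584 + 1597 = 4181
climb(19) = climb(18) + climb(17) = 4181 + 2584 = 6765
climb(20) = climb(19) + climb(18) = 6765 + 4181 = 10946
climb(21) = climb(20) + climb(19) = 10946 + 6765 = 17711
climb(22) = climb(21) + climb(20) = 17711 + 10946 = 28657
climb(23) = climb(22) + climb(21) = 28657 + 17711 = 46368
climb(24) = climb(23) + climb(22) = 46368 + 28657 = 75025
climb(25) = climb(24) + climb(23) = 75025 + 46368 = 121393
climb(26) = climb(25) + climb(24) = 121393 + 75025 = 196418

196418


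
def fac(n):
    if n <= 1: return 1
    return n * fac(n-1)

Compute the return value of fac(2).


fac(2)
= 2 * fac(1)
= 2 * 1
= 2

2


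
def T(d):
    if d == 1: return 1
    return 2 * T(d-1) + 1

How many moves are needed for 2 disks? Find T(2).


T(2) = 2 * T(1) + 1
T(1) = 1  (base case)
T(2) = 2 * 1 + 1 = 3

3


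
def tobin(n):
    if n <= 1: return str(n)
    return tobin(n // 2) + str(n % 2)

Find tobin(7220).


tobin(7220) = tobin(3610) + '0'
tobin(3610) = tobin(1805) + '0'
tobin(1805) = tobin(902) + '1'
tobin(902) = tobin(451) + '0'
tobin(451) = tobin(225) + '1'
tobin(225) = tobin(112) + '1'
tobin(112) = tobin(56) + '0'
tobin(56) = tobin(28) + '0'
tobin(28) = tobin(14) + '0'
tobin(14) = tobin(7) + '0'
tobin(7) = tobin(3) + '1'
tobin(3) = tobin(1) + '1'
tobin(1) = '1'  (base case)
Concatenating: '1' + '1' + '1' + '0' + '0' + '0' + '0' + '1' + '1' + '0' + '1' + '0' + '0' = '1110000110100'

1110000110100


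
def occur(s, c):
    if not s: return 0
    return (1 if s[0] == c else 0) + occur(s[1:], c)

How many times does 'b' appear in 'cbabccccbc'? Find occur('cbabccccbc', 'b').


s[0]='c' != 'b' -> 0
s[0]='b' == 'b' -> 1
s[0]='a' != 'b' -> 0
s[0]='b' == 'b' -> 1
s[0]='c' != 'b' -> 0
s[0]='c' != 'b' -> 0
s[0]='c' != 'b' -> 0
s[0]='c' != 'b' -> 0
s[0]='b' == 'b' -> 1
s[0]='c' != 'b' -> 0
Sum: 0 + 1 + 0 + 1 + 0 + 0 + 0 + 0 + 1 + 0 = 3

3


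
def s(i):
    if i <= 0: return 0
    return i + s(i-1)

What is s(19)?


s(19)
= 19 + 18 + 17 + 16 + 15 + 14 + 13 + 12 + 11 + 10 + 9 + 8 + 7 + 6 + 5 + 4 + 3 + 2 + 1 + s(0)
= 19 + 18 + 17 + 16 + 15 + 14 + 13 + 12 + 11 + 10 + 9 + 8 + 7 + 6 + 5 + 4 + 3 + 2 + 1 + 0
= 190

190


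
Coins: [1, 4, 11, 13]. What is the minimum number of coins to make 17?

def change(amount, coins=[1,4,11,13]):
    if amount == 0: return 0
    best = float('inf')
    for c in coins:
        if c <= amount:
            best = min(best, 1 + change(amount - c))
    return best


Building up with DP:
change(0) = 0
change(1) = min(1+change(0)=1+0=1) = 1
change(2) = min(1+change(1)=1+1=2) = 2
change(3) = min(1+change(2)=1+2=3) = 3
change(4) = min(1+change(3)=1+3=4, 1+change(0)=1+0=1) = 1
change(5) = min(1+change(4)=1+1=2, 1+change(1)=1+1=2) = 2
change(6) = min(1+change(5)=1+2=3, 1+change(2)=1+2=3) = 3
change(7) = min(1+change(6)=1+3=4, 1+change(3)=1+3=4) = 4
change(8) = min(1+change(7)=1+4=5, 1+change(4)=1+1=2) = 2
change(9) = min(1+change(8)=1+2=3, 1+change(5)=1+2=3) = 3
change(10) = min(1+change(9)=1+3=4, 1+change(6)=1+3=4) = 4
change(11) = min(1+change(10)=1+4=5, 1+change(7)=1+4=5, 1+change(0)=1+0=1) = 1
change(12) = min(1+change(11)=1+1=2, 1+change(8)=1+2=3, 1+change(1)=1+1=2) = 2
change(13) = min(1+change(12)=1+2=3, 1+change(9)=1+3=4, 1+change(2)=1+2=3, 1+change(0)=1+0=1) = 1
change(14) = min(1+change(13)=1+1=2, 1+change(10)=1+4=5, 1+change(3)=1+3=4, 1+change(1)=1+1=2) = 2
change(15) = min(1+change(14)=1+2=3, 1+change(11)=1+1=2, 1+change(4)=1+1=2, 1+change(2)=1+2=3) = 2
change(16) = min(1+change(15)=1+2=3, 1+change(12)=1+2=3, 1+change(5)=1+2=3, 1+change(3)=1+3=4) = 3
change(17) = min(1+change(16)=1+3=4, 1+change(13)=1+1=2, 1+change(6)=1+3=4, 1+change(4)=1+1=2) = 2

2


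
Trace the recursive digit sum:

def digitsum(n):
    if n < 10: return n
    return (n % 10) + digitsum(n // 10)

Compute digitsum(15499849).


digitsum(15499849) = 9 + digitsum(1549984)
digitsum(1549984) = 4 + digitsum(154998)
digitsum(154998) = 8 + digitsum(15499)
digitsum(15499) = 9 + digitsum(1549)
digitsum(1549) = 9 + digitsum(154)
digitsum(154) = 4 + digitsum(15)
digitsum(15) = 5 + digitsum(1)
digitsum(1) = 1  (base case)
Total: 9 + 4 + 8 + 9 + 9 + 4 + 5 + 1 = 49

49


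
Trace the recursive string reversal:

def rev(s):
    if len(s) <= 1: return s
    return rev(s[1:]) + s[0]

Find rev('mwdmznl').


rev('mwdmznl') = rev('wdmznl') + 'm'
rev('wdmznl') = rev('dmznl') + 'w'
rev('dmznl') = rev('mznl') + 'd'
rev('mznl') = rev('znl') + 'm'
rev('znl') = rev('nl') + 'z'
rev('nl') = rev('l') + 'n'
rev('l') = 'l'  (base case)
Concatenating: 'l' + 'n' + 'z' + 'm' + 'd' + 'w' + 'm' = 'lnzmdwm'

lnzmdwm


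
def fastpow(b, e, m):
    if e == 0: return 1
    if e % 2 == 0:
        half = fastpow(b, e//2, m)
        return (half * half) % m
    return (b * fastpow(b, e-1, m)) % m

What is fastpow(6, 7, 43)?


fastpow(6, 7, 43): e is odd, compute fastpow(6, 6, 43)
  fastpow(6, 6, 43): e is even, compute fastpow(6, 3, 43)
    fastpow(6, 3, 43): e is odd, compute fastpow(6, 2, 43)
      fastpow(6, 2, 43): e is even, compute fastpow(6, 1, 43)
        fastpow(6, 1, 43): e is odd, compute fastpow(6, 0, 43)
          fastpow(6, 0, 43) = 1
        (6 * 1) % 43 = 6
      half=6, (6*6) % 43 = 36
    (6 * 36) % 43 = 1
  half=1, (1*1) % 43 = 1
(6 * 1) % 43 = 6

6


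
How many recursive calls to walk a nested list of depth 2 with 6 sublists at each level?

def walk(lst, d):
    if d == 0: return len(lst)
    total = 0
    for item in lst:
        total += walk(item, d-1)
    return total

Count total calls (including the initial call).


At depth 0 (root): 1 call
At depth 1: each of 1 parents calls walk on 6 children = 6 calls
At depth 2: each of 6 parents calls walk on 6 children = 36 calls
Total: 1 + 6 + 36 = 43

43


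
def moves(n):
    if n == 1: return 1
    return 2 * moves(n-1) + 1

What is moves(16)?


moves(16) = 2 * moves(15) + 1
moves(15) = 2 * moves(14) + 1
moves(14) = 2 * moves(13) + 1
moves(13) = 2 * moves(12) + 1
moves(12) = 2 * moves(11) + 1
moves(11) = 2 * moves(10) + 1
moves(10) = 2 * moves(9) + 1
moves(9) = 2 * moves(8) + 1
moves(8) = 2 * moves(7) + 1
moves(7) = 2 * moves(6) + 1
moves(6) = 2 * moves(5) + 1
moves(5) = 2 * moves(4) + 1
moves(4) = 2 * moves(3) + 1
moves(3) = 2 * moves(2) + 1
moves(2) = 2 * moves(1) + 1
moves(1) = 1  (base case)
moves(2) = 2 * 1 + 1 = 3
moves(3) = 2 * 3 + 1 = 7
moves(4) = 2 * 7 + 1 = 15
moves(5) = 2 * 15 + 1 = 31
moves(6) = 2 * 31 + 1 = 63
moves(7) = 2 * 63 + 1 = 127
moves(8) = 2 * 127 + 1 = 255
moves(9) = 2 * 255 + 1 = 511
moves(10) = 2 * 511 + 1 = 1023
moves(11) = 2 * 1023 + 1 = 2047
moves(12) = 2 * 2047 + 1 = 4095
moves(13) = 2 * 4095 + 1 = 8191
moves(14) = 2 * 8191 + 1 = 16383
moves(15) = 2 * 16383 + 1 = 32767
moves(16) = 2 * 32767 + 1 = 65535

65535


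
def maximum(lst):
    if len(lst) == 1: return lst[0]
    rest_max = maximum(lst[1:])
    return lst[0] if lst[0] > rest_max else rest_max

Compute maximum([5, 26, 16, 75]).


maximum([5, 26, 16, 75]): compare 5 with maximum([26, 16, 75])
maximum([26, 16, 75]): compare 26 with maximum([16, 75])
maximum([16, 75]): compare 16 with maximum([75])
maximum([75]) = 75  (base case)
Compare 16 with 75 -> 75
Compare 26 with 75 -> 75
Compare 5 with 75 -> 75

75


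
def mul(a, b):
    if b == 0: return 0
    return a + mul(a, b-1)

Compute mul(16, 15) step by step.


mul(16, 15) = 16 + mul(16, 14)
mul(16, 14) = 16 + mul(16, 13)
mul(16, 13) = 16 + mul(16, 12)
mul(16, 12) = 16 + mul(16, 11)
mul(16, 11) = 16 + mul(16, 10)
mul(16, 10) = 16 + mul(16, 9)
mul(16, 9) = 16 + mul(16, 8)
mul(16, 8) = 16 + mul(16, 7)
mul(16, 7) = 16 + mul(16, 6)
mul(16, 6) = 16 + mul(16, 5)
mul(16, 5) = 16 + mul(16, 4)
mul(16, 4) = 16 + mul(16, 3)
mul(16, 3) = 16 + mul(16, 2)
mul(16, 2) = 16 + mul(16, 1)
mul(16, 1) = 16 + mul(16, 0)
mul(16, 0) = 0  (base case)
Total: 16 + 16 + 16 + 16 + 16 + 16 + 16 + 16 + 16 + 16 + 16 + 16 + 16 + 16 + 16 + 0 = 240

240


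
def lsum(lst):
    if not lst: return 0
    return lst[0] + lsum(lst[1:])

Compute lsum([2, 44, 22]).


lsum([2, 44, 22]) = 2 + lsum([44, 22])
lsum([44, 22]) = 44 + lsum([22])
lsum([22]) = 22 + lsum([])
lsum([]) = 0  (base case)
Total: 2 + 44 + 22 + 0 = 68

68


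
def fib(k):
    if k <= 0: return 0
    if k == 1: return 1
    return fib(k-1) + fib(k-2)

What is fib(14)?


Computing fib(14) bottom-up:
fib(0) = 0
fib(1) = 1
fib(2) = fib(1) + fib(0) = 1 + 0 = 1
fib(3) = fib(2) + fib(1) = 1 + 1 = 2
fib(4) = fib(3) + fib(2) = 2 + 1 = 3
fib(5) = fib(4) + fib(3) = 3 + 2 = 5
fib(6) = fib(5) + fib(4) = 5 + 3 = 8
fib(7) = fib(6) + fib(5) = 8 + 5 = 13
fib(8) = fib(7) + fib(6) = 13 + 8 = 21
fib(9) = fib(8) + fib(7) = 21 + 13 = 34
fib(10) = fib(9) + fib(8) = 34 + 21 = 55
fib(11) = fib(10) + fib(9) = 55 + 34 = 89
fib(12) = fib(11) + fib(10) = 89 + 55 = 144
fib(13) = fib(12) + fib(11) = 144 + 89 = 233
fib(14) = fib(13) + fib(12) = 233 + 144 = 377

377


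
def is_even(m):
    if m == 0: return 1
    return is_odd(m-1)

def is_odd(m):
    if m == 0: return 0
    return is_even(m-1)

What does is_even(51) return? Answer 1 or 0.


is_even(51) = is_odd(50)
is_odd(50) = is_even(49)
is_even(49) = is_odd(48)
is_odd(48) = is_even(47)
is_even(47) = is_odd(46)
is_odd(46) = is_even(45)
is_even(45) = is_odd(44)
is_odd(44) = is_even(43)
is_even(43) = is_odd(42)
is_odd(42) = is_even(41)
is_even(41) = is_odd(40)
is_odd(40) = is_even(39)
is_even(39) = is_odd(38)
is_odd(38) = is_even(37)
is_even(37) = is_odd(36)
is_odd(36) = is_even(35)
is_even(35) = is_odd(34)
is_odd(34) = is_even(33)
is_even(33) = is_odd(32)
is_odd(32) = is_even(31)
is_even(31) = is_odd(30)
is_odd(30) = is_even(29)
is_even(29) = is_odd(28)
is_odd(28) = is_even(27)
is_even(27) = is_odd(26)
is_odd(26) = is_even(25)
is_even(25) = is_odd(24)
is_odd(24) = is_even(23)
is_even(23) = is_odd(22)
is_odd(22) = is_even(21)
is_even(21) = is_odd(20)
is_odd(20) = is_even(19)
is_even(19) = is_odd(18)
is_odd(18) = is_even(17)
is_even(17) = is_odd(16)
is_odd(16) = is_even(15)
is_even(15) = is_odd(14)
is_odd(14) = is_even(13)
is_even(13) = is_odd(12)
is_odd(12) = is_even(11)
is_even(11) = is_odd(10)
is_odd(10) = is_even(9)
is_even(9) = is_odd(8)
is_odd(8) = is_even(7)
is_even(7) = is_odd(6)
is_odd(6) = is_even(5)
is_even(5) = is_odd(4)
is_odd(4) = is_even(3)
is_even(3) = is_odd(2)
is_odd(2) = is_even(1)
is_even(1) = is_odd(0)
is_odd(0) = 0  (base case)
Result: 0

0


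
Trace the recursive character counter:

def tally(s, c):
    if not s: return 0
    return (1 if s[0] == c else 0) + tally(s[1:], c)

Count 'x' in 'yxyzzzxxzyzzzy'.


s[0]='y' != 'x' -> 0
s[0]='x' == 'x' -> 1
s[0]='y' != 'x' -> 0
s[0]='z' != 'x' -> 0
s[0]='z' != 'x' -> 0
s[0]='z' != 'x' -> 0
s[0]='x' == 'x' -> 1
s[0]='x' == 'x' -> 1
s[0]='z' != 'x' -> 0
s[0]='y' != 'x' -> 0
s[0]='z' != 'x' -> 0
s[0]='z' != 'x' -> 0
s[0]='z' != 'x' -> 0
s[0]='y' != 'x' -> 0
Sum: 0 + 1 + 0 + 0 + 0 + 0 + 1 + 1 + 0 + 0 + 0 + 0 + 0 + 0 = 3

3


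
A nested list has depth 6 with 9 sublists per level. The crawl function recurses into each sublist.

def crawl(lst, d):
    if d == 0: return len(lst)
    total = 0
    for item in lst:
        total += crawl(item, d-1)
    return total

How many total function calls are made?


At depth 0 (root): 1 call
At depth 1: each of 1 parents calls crawl on 9 children = 9 calls
At depth 2: each of 9 parents calls crawl on 9 children = 81 calls
At depth 3: each of 81 parents calls crawl on 9 children = 729 calls
At depth 4: each of 729 parents calls crawl on 9 children = 6561 calls
At depth 5: each of 6561 parents calls crawl on 9 children = 59049 calls
At depth 6: each of 59049 parents calls crawl on 9 children = 531441 calls
Total: 1 + 9 + 81 + 729 + 6561 + 59049 + 531441 = 597871

597871


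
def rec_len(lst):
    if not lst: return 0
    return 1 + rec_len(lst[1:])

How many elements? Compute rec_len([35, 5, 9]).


rec_len([35, 5, 9]) = 1 + rec_len([5, 9])
rec_len([5, 9]) = 1 + rec_len([9])
rec_len([9]) = 1 + rec_len([])
rec_len([]) = 0  (base case)
Unwinding: 1 + 1 + 1 + 0 = 3

3


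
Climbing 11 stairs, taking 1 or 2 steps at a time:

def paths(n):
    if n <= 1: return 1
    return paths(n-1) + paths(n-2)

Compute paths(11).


Building up from base cases:
paths(0) = 1
paths(1) = 1
paths(2) = paths(1) + paths(0) = 1 + 1 = 2
paths(3) = paths(2) + paths(1) = 2 + 1 = 3
paths(4) = paths(3) + paths(2) = 3 + 2 = 5
paths(5) = paths(4) + paths(3) = 5 + 3 = 8
paths(6) = paths(5) + paths(4) = 8 + 5 = 13
paths(7) = paths(6) + paths(5) = 13 + 8 = 21
paths(8) = paths(7) + paths(6) = 21 + 13 = 34
paths(9) = paths(8) + paths(7) = 34 + 21 = 55
paths(10) = paths(9) + paths(8) = 55 + 34 = 89
paths(11) = paths(10) + paths(9) = 89 + 55 = 144

144


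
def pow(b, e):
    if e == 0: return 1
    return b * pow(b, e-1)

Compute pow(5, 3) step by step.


pow(5, 3)
= 5 * pow(5, 2)
= 5 * 5 * pow(5, 1)
= 5 * 5 * 5 * pow(5, 0)
= 5 * 5 * 5 * 1
= 125

125


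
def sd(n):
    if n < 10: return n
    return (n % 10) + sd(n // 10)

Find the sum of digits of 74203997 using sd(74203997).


sd(74203997) = 7 + sd(7420399)
sd(7420399) = 9 + sd(742039)
sd(742039) = 9 + sd(74203)
sd(74203) = 3 + sd(7420)
sd(7420) = 0 + sd(742)
sd(742) = 2 + sd(74)
sd(74) = 4 + sd(7)
sd(7) = 7  (base case)
Total: 7 + 9 + 9 + 3 + 0 + 2 + 4 + 7 = 41

41


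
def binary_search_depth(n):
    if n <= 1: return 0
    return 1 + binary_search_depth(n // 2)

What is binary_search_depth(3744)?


3744 / 2 = 1872
1872 / 2 = 936
936 / 2 = 468
468 / 2 = 234
234 / 2 = 117
117 / 2 = 58
58 / 2 = 29
29 / 2 = 14
14 / 2 = 7
7 / 2 = 3
3 / 2 = 1
Reached 1 after 11 halvings

11


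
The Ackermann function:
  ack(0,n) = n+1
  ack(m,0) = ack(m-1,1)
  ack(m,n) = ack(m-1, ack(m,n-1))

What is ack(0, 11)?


ack(0, 11) = 12
Result: ack(0, 11) = 12

12


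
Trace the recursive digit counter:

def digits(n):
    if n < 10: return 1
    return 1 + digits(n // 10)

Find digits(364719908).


digits(364719908) = 1 + digits(36471990)
digits(36471990) = 1 + digits(3647199)
digits(3647199) = 1 + digits(364719)
digits(364719) = 1 + digits(36471)
digits(36471) = 1 + digits(3647)
digits(3647) = 1 + digits(364)
digits(364) = 1 + digits(36)
digits(36) = 1 + digits(3)
digits(3) = 1  (base case: 3 < 10)
Unwinding: 1 + 1 + 1 + 1 + 1 + 1 + 1 + 1 + 1 = 9

9


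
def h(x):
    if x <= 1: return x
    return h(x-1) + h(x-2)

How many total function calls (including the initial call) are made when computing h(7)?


Let C(n) = total calls for h(n)
C(0) = 1, C(1) = 1
C(2) = 1 + C(1) + C(0) = 1 + 1 + 1 = 3
C(3) = 1 + C(2) + C(1) = 1 + 3 + 1 = 5
C(4) = 1 + C(3) + C(2) = 1 + 5 + 3 = 9
C(5) = 1 + C(4) + C(3) = 1 + 9 + 5 = 15
C(6) = 1 + C(5) + C(4) = 1 + 15 + 9 = 25
C(7) = 1 + C(6) + C(5) = 1 + 25 + 15 = 41

41


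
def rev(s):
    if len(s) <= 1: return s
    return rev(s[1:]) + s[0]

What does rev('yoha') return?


rev('yoha') = rev('oha') + 'y'
rev('oha') = rev('ha') + 'o'
rev('ha') = rev('a') + 'h'
rev('a') = 'a'  (base case)
Concatenating: 'a' + 'h' + 'o' + 'y' = 'ahoy'

ahoy


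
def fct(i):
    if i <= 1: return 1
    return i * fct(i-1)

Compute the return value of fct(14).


fct(14)
= 14 * fct(13)
= 14 * 13 * fct(12)
= 14 * 13 * 12 * fct(11)
= 14 * 13 * 12 * 11 * fct(10)
= 14 * 13 * 12 * 11 * 10 * fct(9)
= 14 * 13 * 12 * 11 * 10 * 9 * fct(8)
= 14 * 13 * 12 * 11 * 10 * 9 * 8 * fct(7)
= 14 * 13 * 12 * 11 * 10 * 9 * 8 * 7 * fct(6)
= 14 * 13 * 12 * 11 * 10 * 9 * 8 * 7 * 6 * fct(5)
= 14 * 13 * 12 * 11 * 10 * 9 * 8 * 7 * 6 * 5 * fct(4)
= 14 * 13 * 12 * 11 * 10 * 9 * 8 * 7 * 6 * 5 * 4 * fct(3)
= 14 * 13 * 12 * 11 * 10 * 9 * 8 * 7 * 6 * 5 * 4 * 3 * fct(2)
= 14 * 13 * 12 * 11 * 10 * 9 * 8 * 7 * 6 * 5 * 4 * 3 * 2 * fct(1)
= 14 * 13 * 12 * 11 * 10 * 9 * 8 * 7 * 6 * 5 * 4 * 3 * 2 * 1
= 87178291200

87178291200


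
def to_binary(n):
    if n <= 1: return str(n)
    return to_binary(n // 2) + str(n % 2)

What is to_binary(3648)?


to_binary(3648) = to_binary(1824) + '0'
to_binary(1824) = to_binary(912) + '0'
to_binary(912) = to_binary(456) + '0'
to_binary(456) = to_binary(228) + '0'
to_binary(228) = to_binary(114) + '0'
to_binary(114) = to_binary(57) + '0'
to_binary(57) = to_binary(28) + '1'
to_binary(28) = to_binary(14) + '0'
to_binary(14) = to_binary(7) + '0'
to_binary(7) = to_binary(3) + '1'
to_binary(3) = to_binary(1) + '1'
to_binary(1) = '1'  (base case)
Concatenating: '1' + '1' + '1' + '0' + '0' + '1' + '0' + '0' + '0' + '0' + '0' + '0' = '111001000000'

111001000000


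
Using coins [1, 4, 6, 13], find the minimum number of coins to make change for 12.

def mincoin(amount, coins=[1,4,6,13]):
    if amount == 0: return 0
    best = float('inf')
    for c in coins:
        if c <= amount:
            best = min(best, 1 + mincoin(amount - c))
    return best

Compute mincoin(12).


Building up with DP:
mincoin(0) = 0
mincoin(1) = min(1+mincoin(0)=1+0=1) = 1
mincoin(2) = min(1+mincoin(1)=1+1=2) = 2
mincoin(3) = min(1+mincoin(2)=1+2=3) = 3
mincoin(4) = min(1+mincoin(3)=1+3=4, 1+mincoin(0)=1+0=1) = 1
mincoin(5) = min(1+mincoin(4)=1+1=2, 1+mincoin(1)=1+1=2) = 2
mincoin(6) = min(1+mincoin(5)=1+2=3, 1+mincoin(2)=1+2=3, 1+mincoin(0)=1+0=1) = 1
mincoin(7) = min(1+mincoin(6)=1+1=2, 1+mincoin(3)=1+3=4, 1+mincoin(1)=1+1=2) = 2
mincoin(8) = min(1+mincoin(7)=1+2=3, 1+mincoin(4)=1+1=2, 1+mincoin(2)=1+2=3) = 2
mincoin(9) = min(1+mincoin(8)=1+2=3, 1+mincoin(5)=1+2=3, 1+mincoin(3)=1+3=4) = 3
mincoin(10) = min(1+mincoin(9)=1+3=4, 1+mincoin(6)=1+1=2, 1+mincoin(4)=1+1=2) = 2
mincoin(11) = min(1+mincoin(10)=1+2=3, 1+mincoin(7)=1+2=3, 1+mincoin(5)=1+2=3) = 3
mincoin(12) = min(1+mincoin(11)=1+3=4, 1+mincoin(8)=1+2=3, 1+mincoin(6)=1+1=2) = 2

2


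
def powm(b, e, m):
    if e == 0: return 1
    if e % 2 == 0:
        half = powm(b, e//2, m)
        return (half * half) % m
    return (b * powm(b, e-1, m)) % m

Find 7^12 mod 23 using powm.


powm(7, 12, 23): e is even, compute powm(7, 6, 23)
  powm(7, 6, 23): e is even, compute powm(7, 3, 23)
    powm(7, 3, 23): e is odd, compute powm(7, 2, 23)
      powm(7, 2, 23): e is even, compute powm(7, 1, 23)
        powm(7, 1, 23): e is odd, compute powm(7, 0, 23)
          powm(7, 0, 23) = 1
        (7 * 1) % 23 = 7
      half=7, (7*7) % 23 = 3
    (7 * 3) % 23 = 21
  half=21, (21*21) % 23 = 4
half=4, (4*4) % 23 = 16

16


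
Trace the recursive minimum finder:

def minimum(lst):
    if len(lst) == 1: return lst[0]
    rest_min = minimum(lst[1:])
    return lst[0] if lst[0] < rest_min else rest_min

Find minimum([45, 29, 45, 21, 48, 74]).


minimum([45, 29, 45, 21, 48, 74]): compare 45 with minimum([29, 45, 21, 48, 74])
minimum([29, 45, 21, 48, 74]): compare 29 with minimum([45, 21, 48, 74])
minimum([45, 21, 48, 74]): compare 45 with minimum([21, 48, 74])
minimum([21, 48, 74]): compare 21 with minimum([48, 74])
minimum([48, 74]): compare 48 with minimum([74])
minimum([74]) = 74  (base case)
Compare 48 with 74 -> 48
Compare 21 with 48 -> 21
Compare 45 with 21 -> 21
Compare 29 with 21 -> 21
Compare 45 with 21 -> 21

21


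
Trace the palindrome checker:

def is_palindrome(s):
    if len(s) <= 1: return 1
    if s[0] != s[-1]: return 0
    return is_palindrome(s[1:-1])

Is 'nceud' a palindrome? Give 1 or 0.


is_palindrome('nceud'): s[0]='n' != s[-1]='d' -> return 0
Result: 0 (not a palindrome)

0


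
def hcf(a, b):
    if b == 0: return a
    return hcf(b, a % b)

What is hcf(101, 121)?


hcf(101, 121) = hcf(121, 101)
hcf(121, 101) = hcf(101, 20)
hcf(101, 20) = hcf(20, 1)
hcf(20, 1) = hcf(1, 0)
hcf(1, 0) = 1  (base case)

1


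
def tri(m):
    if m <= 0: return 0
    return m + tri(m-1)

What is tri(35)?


tri(35)
= 35 + 34 + 33 + 32 + 31 + 30 + 29 + 28 + 27 + 26 + 25 + 24 + 23 + 22 + 21 + 20 + 19 + 18 + 17 + 16 + 15 + 14 + 13 + 12 + 11 + 10 + 9 + 8 + 7 + 6 + 5 + 4 + 3 + 2 + 1 + tri(0)
= 35 + 34 + 33 + 32 + 31 + 30 + 29 + 28 + 27 + 26 + 25 + 24 + 23 + 22 + 21 + 20 + 19 + 18 + 17 + 16 + 15 + 14 + 13 + 12 + 11 + 10 + 9 + 8 + 7 + 6 + 5 + 4 + 3 + 2 + 1 + 0
= 630

630


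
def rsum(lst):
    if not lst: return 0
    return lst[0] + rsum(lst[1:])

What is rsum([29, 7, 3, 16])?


rsum([29, 7, 3, 16]) = 29 + rsum([7, 3, 16])
rsum([7, 3, 16]) = 7 + rsum([3, 16])
rsum([3, 16]) = 3 + rsum([16])
rsum([16]) = 16 + rsum([])
rsum([]) = 0  (base case)
Total: 29 + 7 + 3 + 16 + 0 = 55

55


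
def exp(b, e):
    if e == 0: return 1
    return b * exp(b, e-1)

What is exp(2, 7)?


exp(2, 7)
= 2 * exp(2, 6)
= 2 * 2 * exp(2, 5)
= 2 * 2 * 2 * exp(2, 4)
= 2 * 2 * 2 * 2 * exp(2, 3)
= 2 * 2 * 2 * 2 * 2 * exp(2, 2)
= 2 * 2 * 2 * 2 * 2 * 2 * exp(2, 1)
= 2 * 2 * 2 * 2 * 2 * 2 * 2 * exp(2, 0)
= 2 * 2 * 2 * 2 * 2 * 2 * 2 * 1
= 128

128


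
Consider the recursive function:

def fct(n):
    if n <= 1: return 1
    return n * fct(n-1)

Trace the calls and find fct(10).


fct(10)
= 10 * fct(9)
= 10 * 9 * fct(8)
= 10 * 9 * 8 * fct(7)
= 10 * 9 * 8 * 7 * fct(6)
= 10 * 9 * 8 * 7 * 6 * fct(5)
= 10 * 9 * 8 * 7 * 6 * 5 * fct(4)
= 10 * 9 * 8 * 7 * 6 * 5 * 4 * fct(3)
= 10 * 9 * 8 * 7 * 6 * 5 * 4 * 3 * fct(2)
= 10 * 9 * 8 * 7 * 6 * 5 * 4 * 3 * 2 * fct(1)
= 10 * 9 * 8 * 7 * 6 * 5 * 4 * 3 * 2 * 1
= 3628800

3628800


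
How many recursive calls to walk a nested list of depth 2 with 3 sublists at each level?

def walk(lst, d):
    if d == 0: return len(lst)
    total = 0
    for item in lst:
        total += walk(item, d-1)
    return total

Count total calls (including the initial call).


At depth 0 (root): 1 call
At depth 1: each of 1 parents calls walk on 3 children = 3 calls
At depth 2: each of 3 parents calls walk on 3 children = 9 calls
Total: 1 + 3 + 9 = 13

13


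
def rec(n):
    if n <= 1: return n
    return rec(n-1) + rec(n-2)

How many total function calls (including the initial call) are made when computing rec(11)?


Let C(n) = total calls for rec(n)
C(0) = 1, C(1) = 1
C(2) = 1 + C(1) + C(0) = 1 + 1 + 1 = 3
C(3) = 1 + C(2) + C(1) = 1 + 3 + 1 = 5
C(4) = 1 + C(3) + C(2) = 1 + 5 + 3 = 9
C(5) = 1 + C(4) + C(3) = 1 + 9 + 5 = 15
C(6) = 1 + C(5) + C(4) = 1 + 15 + 9 = 25
C(7) = 1 + C(6) + C(5) = 1 + 25 + 15 = 41
C(8) = 1 + C(7) + C(6) = 1 + 41 + 25 = 67
C(9) = 1 + C(8) + C(7) = 1 + 67 + 41 = 109
C(10) = 1 + C(9) + C(8) = 1 + 109 + 67 = 177
C(11) = 1 + C(10) + C(9) = 1 + 177 + 109 = 287

287


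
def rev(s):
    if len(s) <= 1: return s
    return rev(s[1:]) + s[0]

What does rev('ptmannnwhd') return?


rev('ptmannnwhd') = rev('tmannnwhd') + 'p'
rev('tmannnwhd') = rev('mannnwhd') + 't'
rev('mannnwhd') = rev('annnwhd') + 'm'
rev('annnwhd') = rev('nnnwhd') + 'a'
rev('nnnwhd') = rev('nnwhd') + 'n'
rev('nnwhd') = rev('nwhd') + 'n'
rev('nwhd') = rev('whd') + 'n'
rev('whd') = rev('hd') + 'w'
rev('hd') = rev('d') + 'h'
rev('d') = 'd'  (base case)
Concatenating: 'd' + 'h' + 'w' + 'n' + 'n' + 'n' + 'a' + 'm' + 't' + 'p' = 'dhwnnnamtp'

dhwnnnamtp


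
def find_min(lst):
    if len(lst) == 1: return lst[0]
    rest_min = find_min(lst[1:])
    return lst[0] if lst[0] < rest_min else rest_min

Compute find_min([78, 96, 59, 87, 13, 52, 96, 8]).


find_min([78, 96, 59, 87, 13, 52, 96, 8]): compare 78 with find_min([96, 59, 87, 13, 52, 96, 8])
find_min([96, 59, 87, 13, 52, 96, 8]): compare 96 with find_min([59, 87, 13, 52, 96, 8])
find_min([59, 87, 13, 52, 96, 8]): compare 59 with find_min([87, 13, 52, 96, 8])
find_min([87, 13, 52, 96, 8]): compare 87 with find_min([13, 52, 96, 8])
find_min([13, 52, 96, 8]): compare 13 with find_min([52, 96, 8])
find_min([52, 96, 8]): compare 52 with find_min([96, 8])
find_min([96, 8]): compare 96 with find_min([8])
find_min([8]) = 8  (base case)
Compare 96 with 8 -> 8
Compare 52 with 8 -> 8
Compare 13 with 8 -> 8
Compare 87 with 8 -> 8
Compare 59 with 8 -> 8
Compare 96 with 8 -> 8
Compare 78 with 8 -> 8

8


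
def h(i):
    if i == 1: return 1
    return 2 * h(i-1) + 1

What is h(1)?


h(1) = 1  (base case)

1


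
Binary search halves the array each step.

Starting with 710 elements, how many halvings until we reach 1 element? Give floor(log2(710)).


710 / 2 = 355
355 / 2 = 177
177 / 2 = 88
88 / 2 = 44
44 / 2 = 22
22 / 2 = 11
11 / 2 = 5
5 / 2 = 2
2 / 2 = 1
Reached 1 after 9 halvings

9


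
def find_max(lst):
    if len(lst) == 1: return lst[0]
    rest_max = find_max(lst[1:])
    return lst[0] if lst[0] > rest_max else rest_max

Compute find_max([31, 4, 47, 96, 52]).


find_max([31, 4, 47, 96, 52]): compare 31 with find_max([4, 47, 96, 52])
find_max([4, 47, 96, 52]): compare 4 with find_max([47, 96, 52])
find_max([47, 96, 52]): compare 47 with find_max([96, 52])
find_max([96, 52]): compare 96 with find_max([52])
find_max([52]) = 52  (base case)
Compare 96 with 52 -> 96
Compare 47 with 96 -> 96
Compare 4 with 96 -> 96
Compare 31 with 96 -> 96

96


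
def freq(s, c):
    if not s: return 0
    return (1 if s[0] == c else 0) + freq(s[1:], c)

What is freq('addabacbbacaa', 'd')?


s[0]='a' != 'd' -> 0
s[0]='d' == 'd' -> 1
s[0]='d' == 'd' -> 1
s[0]='a' != 'd' -> 0
s[0]='b' != 'd' -> 0
s[0]='a' != 'd' -> 0
s[0]='c' != 'd' -> 0
s[0]='b' != 'd' -> 0
s[0]='b' != 'd' -> 0
s[0]='a' != 'd' -> 0
s[0]='c' != 'd' -> 0
s[0]='a' != 'd' -> 0
s[0]='a' != 'd' -> 0
Sum: 0 + 1 + 1 + 0 + 0 + 0 + 0 + 0 + 0 + 0 + 0 + 0 + 0 = 2

2


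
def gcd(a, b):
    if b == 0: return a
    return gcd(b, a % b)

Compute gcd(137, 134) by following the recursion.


gcd(137, 134) = gcd(134, 3)
gcd(134, 3) = gcd(3, 2)
gcd(3, 2) = gcd(2, 1)
gcd(2, 1) = gcd(1, 0)
gcd(1, 0) = 1  (base case)

1


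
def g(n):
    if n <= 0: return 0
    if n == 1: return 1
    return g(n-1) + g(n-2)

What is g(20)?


Computing g(20) bottom-up:
g(0) = 0
g(1) = 1
g(2) = g(1) + g(0) = 1 + 0 = 1
g(3) = g(2) + g(1) = 1 + 1 = 2
g(4) = g(3) + g(2) = 2 + 1 = 3
g(5) = g(4) + g(3) = 3 + 2 = 5
g(6) = g(5) + g(4) = 5 + 3 = 8
g(7) = g(6) + g(5) = 8 + 5 = 13
g(8) = g(7) + g(6) = 13 + 8 = 21
g(9) = g(8) + g(7) = 21 + 13 = 34
g(10) = g(9) + g(8) = 34 + 21 = 55
g(11) = g(10) + g(9) = 55 + 34 = 89
g(12) = g(11) + g(10) = 89 + 55 = 144
g(13) = g(12) + g(11) = 144 + 89 = 233
g(14) = g(13) + g(12) = 233 + 144 = 377
g(15) = g(14) + g(13) = 377 + 233 = 610
g(16) = g(15) + g(14) = 610 + 377 = 987
g(17) = g(16) + g(15) = 987 + 610 = 1597
g(18) = g(17) + g(16) = 1597 + 987 = 2584
g(19) = g(18) + g(17) = 2584 + 1597 = 4181
g(20) = g(19) + g(18) = 4181 + 2584 = 6765

6765


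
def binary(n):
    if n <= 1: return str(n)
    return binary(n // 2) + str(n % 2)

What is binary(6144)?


binary(6144) = binary(3072) + '0'
binary(3072) = binary(1536) + '0'
binary(1536) = binary(768) + '0'
binary(768) = binary(384) + '0'
binary(384) = binary(192) + '0'
binary(192) = binary(96) + '0'
binary(96) = binary(48) + '0'
binary(48) = binary(24) + '0'
binary(24) = binary(12) + '0'
binary(12) = binary(6) + '0'
binary(6) = binary(3) + '0'
binary(3) = binary(1) + '1'
binary(1) = '1'  (base case)
Concatenating: '1' + '1' + '0' + '0' + '0' + '0' + '0' + '0' + '0' + '0' + '0' + '0' + '0' = '1100000000000'

1100000000000


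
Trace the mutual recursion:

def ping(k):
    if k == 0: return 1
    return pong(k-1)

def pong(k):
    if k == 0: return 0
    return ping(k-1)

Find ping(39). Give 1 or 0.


ping(39) = pong(38)
pong(38) = ping(37)
ping(37) = pong(36)
pong(36) = ping(35)
ping(35) = pong(34)
pong(34) = ping(33)
ping(33) = pong(32)
pong(32) = ping(31)
ping(31) = pong(30)
pong(30) = ping(29)
ping(29) = pong(28)
pong(28) = ping(27)
ping(27) = pong(26)
pong(26) = ping(25)
ping(25) = pong(24)
pong(24) = ping(23)
ping(23) = pong(22)
pong(22) = ping(21)
ping(21) = pong(20)
pong(20) = ping(19)
ping(19) = pong(18)
pong(18) = ping(17)
ping(17) = pong(16)
pong(16) = ping(15)
ping(15) = pong(14)
pong(14) = ping(13)
ping(13) = pong(12)
pong(12) = ping(11)
ping(11) = pong(10)
pong(10) = ping(9)
ping(9) = pong(8)
pong(8) = ping(7)
ping(7) = pong(6)
pong(6) = ping(5)
ping(5) = pong(4)
pong(4) = ping(3)
ping(3) = pong(2)
pong(2) = ping(1)
ping(1) = pong(0)
pong(0) = 0  (base case)
Result: 0

0


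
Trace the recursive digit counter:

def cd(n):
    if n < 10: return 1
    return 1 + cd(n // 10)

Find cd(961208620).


cd(961208620) = 1 + cd(96120862)
cd(96120862) = 1 + cd(9612086)
cd(9612086) = 1 + cd(961208)
cd(961208) = 1 + cd(96120)
cd(96120) = 1 + cd(9612)
cd(9612) = 1 + cd(961)
cd(961) = 1 + cd(96)
cd(96) = 1 + cd(9)
cd(9) = 1  (base case: 9 < 10)
Unwinding: 1 + 1 + 1 + 1 + 1 + 1 + 1 + 1 + 1 = 9

9


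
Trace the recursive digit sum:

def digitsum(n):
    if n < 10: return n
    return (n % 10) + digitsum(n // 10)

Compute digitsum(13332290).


digitsum(13332290) = 0 + digitsum(1333229)
digitsum(1333229) = 9 + digitsum(133322)
digitsum(133322) = 2 + digitsum(13332)
digitsum(13332) = 2 + digitsum(1333)
digitsum(1333) = 3 + digitsum(133)
digitsum(133) = 3 + digitsum(13)
digitsum(13) = 3 + digitsum(1)
digitsum(1) = 1  (base case)
Total: 0 + 9 + 2 + 2 + 3 + 3 + 3 + 1 = 23

23


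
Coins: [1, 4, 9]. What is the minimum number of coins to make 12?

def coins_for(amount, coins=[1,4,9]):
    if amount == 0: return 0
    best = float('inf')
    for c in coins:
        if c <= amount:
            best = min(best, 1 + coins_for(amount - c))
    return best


Building up with DP:
coins_for(0) = 0
coins_for(1) = min(1+coins_for(0)=1+0=1) = 1
coins_for(2) = min(1+coins_for(1)=1+1=2) = 2
coins_for(3) = min(1+coins_for(2)=1+2=3) = 3
coins_for(4) = min(1+coins_for(3)=1+3=4, 1+coins_for(0)=1+0=1) = 1
coins_for(5) = min(1+coins_for(4)=1+1=2, 1+coins_for(1)=1+1=2) = 2
coins_for(6) = min(1+coins_for(5)=1+2=3, 1+coins_for(2)=1+2=3) = 3
coins_for(7) = min(1+coins_for(6)=1+3=4, 1+coins_for(3)=1+3=4) = 4
coins_for(8) = min(1+coins_for(7)=1+4=5, 1+coins_for(4)=1+1=2) = 2
coins_for(9) = min(1+coins_for(8)=1+2=3, 1+coins_for(5)=1+2=3, 1+coins_for(0)=1+0=1) = 1
coins_for(10) = min(1+coins_for(9)=1+1=2, 1+coins_for(6)=1+3=4, 1+coins_for(1)=1+1=2) = 2
coins_for(11) = min(1+coins_for(10)=1+2=3, 1+coins_for(7)=1+4=5, 1+coins_for(2)=1+2=3) = 3
coins_for(12) = min(1+coins_for(11)=1+3=4, 1+coins_for(8)=1+2=3, 1+coins_for(3)=1+3=4) = 3

3


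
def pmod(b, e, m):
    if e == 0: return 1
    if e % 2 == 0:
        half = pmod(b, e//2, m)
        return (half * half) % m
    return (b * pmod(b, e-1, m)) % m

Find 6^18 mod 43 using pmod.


pmod(6, 18, 43): e is even, compute pmod(6, 9, 43)
  pmod(6, 9, 43): e is odd, compute pmod(6, 8, 43)
    pmod(6, 8, 43): e is even, compute pmod(6, 4, 43)
      pmod(6, 4, 43): e is even, compute pmod(6, 2, 43)
        pmod(6, 2, 43): e is even, compute pmod(6, 1, 43)
          pmod(6, 1, 43): e is odd, compute pmod(6, 0, 43)
          pmod(6, 0, 43) = 1
          (6 * 1) % 43 = 6
        half=6, (6*6) % 43 = 36
      half=36, (36*36) % 43 = 6
    half=6, (6*6) % 43 = 36
  (6 * 36) % 43 = 1
half=1, (1*1) % 43 = 1

1


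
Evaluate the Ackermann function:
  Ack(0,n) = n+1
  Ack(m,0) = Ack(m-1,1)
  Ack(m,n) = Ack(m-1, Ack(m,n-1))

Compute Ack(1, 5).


Ack(1, 5) = Ack(0, Ack(1, 4))
  Ack(1, 4) = Ack(0, Ack(1, 3))
    Ack(1, 3) = Ack(0, Ack(1, 2))
      Ack(1, 2) = Ack(0, Ack(1, 1))
        Ack(1, 1) = Ack(0, Ack(1, 0))
          Ack(1, 0) = Ack(0, 1)
          Ack(0, 1) = 2
          = Ack(0, 2)
          Ack(0, 2) = 3
        = Ack(0, 3)
        Ack(0, 3) = 4
      = Ack(0, 4)
      Ack(0, 4) = 5
    = Ack(0, 5)
    Ack(0, 5) = 6
  = Ack(0, 6)
  Ack(0, 6) = 7
Result: Ack(1, 5) = 7

7


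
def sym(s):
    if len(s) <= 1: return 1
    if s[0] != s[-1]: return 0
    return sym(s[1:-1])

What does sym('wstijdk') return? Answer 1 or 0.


sym('wstijdk'): s[0]='w' != s[-1]='k' -> return 0
Result: 0 (not a palindrome)

0


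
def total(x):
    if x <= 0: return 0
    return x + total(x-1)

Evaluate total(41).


total(41)
= 41 + 40 + 39 + 38 + 37 + 36 + 35 + 34 + 33 + 32 + 31 + 30 + 29 + 28 + 27 + 26 + 25 + 24 + 23 + 22 + 21 + 20 + 19 + 18 + 17 + 16 + 15 + 14 + 13 + 12 + 11 + 10 + 9 + 8 + 7 + 6 + 5 + 4 + 3 + 2 + 1 + total(0)
= 41 + 40 + 39 + 38 + 37 + 36 + 35 + 34 + 33 + 32 + 31 + 30 + 29 + 28 + 27 + 26 + 25 + 24 + 23 + 22 + 21 + 20 + 19 + 18 + 17 + 16 + 15 + 14 + 13 + 12 + 11 + 10 + 9 + 8 + 7 + 6 + 5 + 4 + 3 + 2 + 1 + 0
= 861

861


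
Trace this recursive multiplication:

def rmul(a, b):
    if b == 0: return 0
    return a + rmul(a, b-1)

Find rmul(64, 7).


rmul(64, 7) = 64 + rmul(64, 6)
rmul(64, 6) = 64 + rmul(64, 5)
rmul(64, 5) = 64 + rmul(64, 4)
rmul(64, 4) = 64 + rmul(64, 3)
rmul(64, 3) = 64 + rmul(64, 2)
rmul(64, 2) = 64 + rmul(64, 1)
rmul(64, 1) = 64 + rmul(64, 0)
rmul(64, 0) = 0  (base case)
Total: 64 + 64 + 64 + 64 + 64 + 64 + 64 + 0 = 448

448


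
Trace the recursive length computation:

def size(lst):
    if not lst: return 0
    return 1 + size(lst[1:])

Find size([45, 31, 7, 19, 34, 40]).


size([45, 31, 7, 19, 34, 40]) = 1 + size([31, 7, 19, 34, 40])
size([31, 7, 19, 34, 40]) = 1 + size([7, 19, 34, 40])
size([7, 19, 34, 40]) = 1 + size([19, 34, 40])
size([19, 34, 40]) = 1 + size([34, 40])
size([34, 40]) = 1 + size([40])
size([40]) = 1 + size([])
size([]) = 0  (base case)
Unwinding: 1 + 1 + 1 + 1 + 1 + 1 + 0 = 6

6


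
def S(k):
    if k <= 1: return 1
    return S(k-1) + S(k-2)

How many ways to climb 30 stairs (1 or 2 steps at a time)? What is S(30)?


Building up from base cases:
S(0) = 1
S(1) = 1
S(2) = S(1) + S(0) = 1 + 1 = 2
S(3) = S(2) + S(1) = 2 + 1 = 3
S(4) = S(3) + S(2) = 3 + 2 = 5
S(5) = S(4) + S(3) = 5 + 3 = 8
S(6) = S(5) + S(4) = 8 + 5 = 13
S(7) = S(6) + S(5) = 13 + 8 = 21
S(8) = S(7) + S(6) = 21 + 13 = 34
S(9) = S(8) + S(7) = 34 + 21 = 55
S(10) = S(9) + S(8) = 55 + 34 = 89
S(11) = S(10) + S(9) = 89 + 55 = 144
S(12) = S(11) + S(10) = 144 + 89 = 233
S(13) = S(12) + S(11) = 233 + 144 = 377
S(14) = S(13) + S(12) = 377 + 233 = 610
S(15) = S(14) + S(13) = 610 + 377 = 987
S(16) = S(15) + S(14) = 987 + 610 = 1597
S(17) = S(16) + S(15) = 1597 + 987 = 2584
S(18) = S(17) + S(16) = 2584 + 1597 = 4181
S(19) = S(18) + S(17) = 4181 + 2584 = 6765
S(20) = S(19) + S(18) = 6765 + 4181 = 10946
S(21) = S(20) + S(19) = 10946 + 6765 = 17711
S(22) = S(21) + S(20) = 17711 + 10946 = 28657
S(23) = S(22) + S(21) = 28657 + 17711 = 46368
S(24) = S(23) + S(22) = 46368 + 28657 = 75025
S(25) = S(24) + S(23) = 75025 + 46368 = 121393
S(26) = S(25) + S(24) = 121393 + 75025 = 196418
S(27) = S(26) + S(25) = 196418 + 121393 = 317811
S(28) = S(27) + S(26) = 317811 + 196418 = 514229
S(29) = S(28) + S(27) = 514229 + 317811 = 832040
S(30) = S(29) + S(28) = 832040 + 514229 = 1346269

1346269


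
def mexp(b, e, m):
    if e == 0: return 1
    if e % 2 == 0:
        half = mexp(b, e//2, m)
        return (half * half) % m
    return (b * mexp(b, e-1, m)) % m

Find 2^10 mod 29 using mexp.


mexp(2, 10, 29): e is even, compute mexp(2, 5, 29)
  mexp(2, 5, 29): e is odd, compute mexp(2, 4, 29)
    mexp(2, 4, 29): e is even, compute mexp(2, 2, 29)
      mexp(2, 2, 29): e is even, compute mexp(2, 1, 29)
        mexp(2, 1, 29): e is odd, compute mexp(2, 0, 29)
          mexp(2, 0, 29) = 1
        (2 * 1) % 29 = 2
      half=2, (2*2) % 29 = 4
    half=4, (4*4) % 29 = 16
  (2 * 16) % 29 = 3
half=3, (3*3) % 29 = 9

9


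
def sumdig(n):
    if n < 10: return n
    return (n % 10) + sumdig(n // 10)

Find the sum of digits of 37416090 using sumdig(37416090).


sumdig(37416090) = 0 + sumdig(3741609)
sumdig(3741609) = 9 + sumdig(374160)
sumdig(374160) = 0 + sumdig(37416)
sumdig(37416) = 6 + sumdig(3741)
sumdig(3741) = 1 + sumdig(374)
sumdig(374) = 4 + sumdig(37)
sumdig(37) = 7 + sumdig(3)
sumdig(3) = 3  (base case)
Total: 0 + 9 + 0 + 6 + 1 + 4 + 7 + 3 = 30

30


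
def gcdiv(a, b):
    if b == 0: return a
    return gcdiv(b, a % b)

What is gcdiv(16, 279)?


gcdiv(16, 279) = gcdiv(279, 16)
gcdiv(279, 16) = gcdiv(16, 7)
gcdiv(16, 7) = gcdiv(7, 2)
gcdiv(7, 2) = gcdiv(2, 1)
gcdiv(2, 1) = gcdiv(1, 0)
gcdiv(1, 0) = 1  (base case)

1


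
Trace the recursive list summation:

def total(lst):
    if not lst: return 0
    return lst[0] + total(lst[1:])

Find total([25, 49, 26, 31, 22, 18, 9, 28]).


total([25, 49, 26, 31, 22, 18, 9, 28]) = 25 + total([49, 26, 31, 22, 18, 9, 28])
total([49, 26, 31, 22, 18, 9, 28]) = 49 + total([26, 31, 22, 18, 9, 28])
total([26, 31, 22, 18, 9, 28]) = 26 + total([31, 22, 18, 9, 28])
total([31, 22, 18, 9, 28]) = 31 + total([22, 18, 9, 28])
total([22, 18, 9, 28]) = 22 + total([18, 9, 28])
total([18, 9, 28]) = 18 + total([9, 28])
total([9, 28]) = 9 + total([28])
total([28]) = 28 + total([])
total([]) = 0  (base case)
Total: 25 + 49 + 26 + 31 + 22 + 18 + 9 + 28 + 0 = 208

208


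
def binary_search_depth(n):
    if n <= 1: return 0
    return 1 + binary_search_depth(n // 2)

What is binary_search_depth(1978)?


1978 / 2 = 989
989 / 2 = 494
494 / 2 = 247
247 / 2 = 123
123 / 2 = 61
61 / 2 = 30
30 / 2 = 15
15 / 2 = 7
7 / 2 = 3
3 / 2 = 1
Reached 1 after 10 halvings

10


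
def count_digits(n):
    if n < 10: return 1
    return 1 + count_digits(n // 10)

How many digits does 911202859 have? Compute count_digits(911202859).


count_digits(911202859) = 1 + count_digits(91120285)
count_digits(91120285) = 1 + count_digits(9112028)
count_digits(9112028) = 1 + count_digits(911202)
count_digits(911202) = 1 + count_digits(91120)
count_digits(91120) = 1 + count_digits(9112)
count_digits(9112) = 1 + count_digits(911)
count_digits(911) = 1 + count_digits(91)
count_digits(91) = 1 + count_digits(9)
count_digits(9) = 1  (base case: 9 < 10)
Unwinding: 1 + 1 + 1 + 1 + 1 + 1 + 1 + 1 + 1 = 9

9


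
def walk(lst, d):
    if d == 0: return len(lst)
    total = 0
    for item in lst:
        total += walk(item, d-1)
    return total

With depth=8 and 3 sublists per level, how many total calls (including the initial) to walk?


At depth 0 (root): 1 call
At depth 1: each of 1 parents calls walk on 3 children = 3 calls
At depth 2: each of 3 parents calls walk on 3 children = 9 calls
At depth 3: each of 9 parents calls walk on 3 children = 27 calls
At depth 4: each of 27 parents calls walk on 3 children = 81 calls
At depth 5: each of 81 parents calls walk on 3 children = 243 calls
At depth 6: each of 243 parents calls walk on 3 children = 729 calls
At depth 7: each of 729 parents calls walk on 3 children = 2187 calls
At depth 8: each of 2187 parents calls walk on 3 children = 6561 calls
Total: 1 + 3 + 9 + 27 + 81 + 243 + 729 + 2187 + 6561 = 9841

9841


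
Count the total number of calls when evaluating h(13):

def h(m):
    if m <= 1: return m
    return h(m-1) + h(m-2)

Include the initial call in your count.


Let C(n) = total calls for h(n)
C(0) = 1, C(1) = 1
C(2) = 1 + C(1) + C(0) = 1 + 1 + 1 = 3
C(3) = 1 + C(2) + C(1) = 1 + 3 + 1 = 5
C(4) = 1 + C(3) + C(2) = 1 + 5 + 3 = 9
C(5) = 1 + C(4) + C(3) = 1 + 9 + 5 = 15
C(6) = 1 + C(5) + C(4) = 1 + 15 + 9 = 25
C(7) = 1 + C(6) + C(5) = 1 + 25 + 15 = 41
C(8) = 1 + C(7) + C(6) = 1 + 41 + 25 = 67
C(9) = 1 + C(8) + C(7) = 1 + 67 + 41 = 109
C(10) = 1 + C(9) + C(8) = 1 + 109 + 67 = 177
C(11) = 1 + C(10) + C(9) = 1 + 177 + 109 = 287
C(12) = 1 + C(11) + C(10) = 1 + 287 + 177 = 465
C(13) = 1 + C(12) + C(11) = 1 + 465 + 287 = 753

753
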